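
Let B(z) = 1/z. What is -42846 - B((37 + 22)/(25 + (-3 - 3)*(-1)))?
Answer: -2527945/59 ≈ -42847.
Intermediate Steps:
-42846 - B((37 + 22)/(25 + (-3 - 3)*(-1))) = -42846 - 1/((37 + 22)/(25 + (-3 - 3)*(-1))) = -42846 - 1/(59/(25 - 6*(-1))) = -42846 - 1/(59/(25 + 6)) = -42846 - 1/(59/31) = -42846 - 1/(59*(1/31)) = -42846 - 1/59/31 = -42846 - 1*31/59 = -42846 - 31/59 = -2527945/59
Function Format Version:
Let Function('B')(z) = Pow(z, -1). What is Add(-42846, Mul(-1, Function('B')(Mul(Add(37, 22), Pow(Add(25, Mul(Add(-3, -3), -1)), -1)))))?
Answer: Rational(-2527945, 59) ≈ -42847.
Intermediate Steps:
Add(-42846, Mul(-1, Function('B')(Mul(Add(37, 22), Pow(Add(25, Mul(Add(-3, -3), -1)), -1))))) = Add(-42846, Mul(-1, Pow(Mul(Add(37, 22), Pow(Add(25, Mul(Add(-3, -3), -1)), -1)), -1))) = Add(-42846, Mul(-1, Pow(Mul(59, Pow(Add(25, Mul(-6, -1)), -1)), -1))) = Add(-42846, Mul(-1, Pow(Mul(59, Pow(Add(25, 6), -1)), -1))) = Add(-42846, Mul(-1, Pow(Mul(59, Pow(31, -1)), -1))) = Add(-42846, Mul(-1, Pow(Mul(59, Rational(1, 31)), -1))) = Add(-42846, Mul(-1, Pow(Rational(59, 31), -1))) = Add(-42846, Mul(-1, Rational(31, 59))) = Add(-42846, Rational(-31, 59)) = Rational(-2527945, 59)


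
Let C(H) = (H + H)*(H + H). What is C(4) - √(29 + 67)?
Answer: 64 - 4*√6 ≈ 54.202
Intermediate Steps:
C(H) = 4*H² (C(H) = (2*H)*(2*H) = 4*H²)
C(4) - √(29 + 67) = 4*4² - √(29 + 67) = 4*16 - √96 = 64 - 4*√6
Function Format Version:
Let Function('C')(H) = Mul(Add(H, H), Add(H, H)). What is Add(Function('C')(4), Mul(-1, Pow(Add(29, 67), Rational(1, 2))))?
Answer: Add(64, Mul(-4, Pow(6, Rational(1, 2)))) ≈ 54.202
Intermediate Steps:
Function('C')(H) = Mul(4, Pow(H, 2)) (Function('C')(H) = Mul(Mul(2, H), Mul(2, H)) = Mul(4, Pow(H, 2)))
Add(Function('C')(4), Mul(-1, Pow(Add(29, 67), Rational(1, 2)))) = Add(Mul(4, Pow(4, 2)), Mul(-1, Pow(Add(29, 67), Rational(1, 2)))) = Add(Mul(4, 16), Mul(-1, Pow(96, Rational(1, 2)))) = Add(64, Mul(-1, Mul(4, Pow(6, Rational(1, 2))))) = Add(64, Mul(-4, Pow(6, Rational(1, 2))))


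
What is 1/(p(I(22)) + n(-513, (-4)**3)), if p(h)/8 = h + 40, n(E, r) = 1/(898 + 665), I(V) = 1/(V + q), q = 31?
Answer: 82839/26521037 ≈ 0.0031235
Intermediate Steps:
I(V) = 1/(31 + V) (I(V) = 1/(V + 31) = 1/(31 + V))
n(E, r) = 1/1563
p(h) = 320 + 8*h (p(h) = 8*(h + 40) = 8*(40 + h) = 320 + 8*h)
1/(p(I(22)) + n(-513, (-4)**3)) = 1/((320 + 8/(31 + 22)) + 1/1563) = 1/((320 + 8/53) + 1/1563) = 1/(16968/53 + 1/1563) = 1/(26521037/82839) = 82839/26521037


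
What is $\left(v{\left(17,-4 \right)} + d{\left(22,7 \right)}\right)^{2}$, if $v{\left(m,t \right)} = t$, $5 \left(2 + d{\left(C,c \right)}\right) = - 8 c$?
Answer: $\frac{7396}{25} \approx 295.84$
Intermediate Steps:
$d{\left(C,c \right)} = -2 - \frac{8 c}{5}$ ($d{\left(C,c \right)} = -2 + \frac{\left(-8\right) c}{5} = -2 - \frac{8 c}{5}$)
$\left(v{\left(17,-4 \right)} + d{\left(22,7 \right)}\right)^{2} = \left(-4 - \frac{66}{5}\right)^{2} = \left(- \frac{86}{5}\right)^{2} = \frac{7396}{25}$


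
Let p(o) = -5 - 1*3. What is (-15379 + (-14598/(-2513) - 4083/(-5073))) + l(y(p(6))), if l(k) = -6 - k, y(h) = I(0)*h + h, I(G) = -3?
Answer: -65418182272/4249483 ≈ -15394.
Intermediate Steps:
p(o) = -8 (p(o) = -5 - 3 = -8)
y(h) = -2*h (y(h) = -3*h + h = -2*h)
(-15379 + (-14598/(-2513) - 4083/(-5073))) + l(y(p(6))) = (-15379 + (-14598/(-2513) - 4083/(-5073))) + (-6 - (-2)*(-8)) = (-15379 + (-14598*(-1/2513) - 4083*(-1/5073))) + (-6 - 1*16) = (-15379 + (14598/2513 + 1361/1691)) + (-6 - 16) = (-15379 + 28105411/4249483) - 22 = -65324693646/4249483 - 22 = -65418182272/4249483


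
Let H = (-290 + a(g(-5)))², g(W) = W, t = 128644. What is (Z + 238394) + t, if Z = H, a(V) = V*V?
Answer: 437263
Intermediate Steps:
a(V) = V²
H = 70225 (H = (-290 + (-5)²)² = (-290 + 25)² = (-265)² = 70225)
Z = 70225
(Z + 238394) + t = (70225 + 238394) + 128644 = 308619 + 128644 = 437263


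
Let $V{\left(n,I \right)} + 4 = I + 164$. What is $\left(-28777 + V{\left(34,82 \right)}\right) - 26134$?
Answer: $-54669$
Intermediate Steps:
$V{\left(n,I \right)} = 160 + I$ ($V{\left(n,I \right)} = -4 + \left(I + 164\right) = -4 + \left(164 + I\right) = 160 + I$)
$\left(-28777 + V{\left(34,82 \right)}\right) - 26134 = \left(-28777 + \left(160 + 82\right)\right) - 26134 = \left(-28777 + 242\right) - 26134 = -28535 - 26134 = -54669$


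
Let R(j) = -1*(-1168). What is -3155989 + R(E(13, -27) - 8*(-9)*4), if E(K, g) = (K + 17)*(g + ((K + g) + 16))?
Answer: -3154821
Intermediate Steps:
E(K, g) = (17 + K)*(16 + K + 2*g) (E(K, g) = (17 + K)*(g + (16 + K + g)) = (17 + K)*(16 + K + 2*g))
R(j) = 1168
-3155989 + R(E(13, -27) - 8*(-9)*4) = -3155989 + 1168 = -3154821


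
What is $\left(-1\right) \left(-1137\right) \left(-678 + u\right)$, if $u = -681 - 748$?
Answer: $-2395659$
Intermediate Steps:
$u = -1429$
$\left(-1\right) \left(-1137\right) \left(-678 + u\right) = \left(-1\right) \left(-1137\right) \left(-678 - 1429\right) = 1137 \left(-2107\right) = -2395659$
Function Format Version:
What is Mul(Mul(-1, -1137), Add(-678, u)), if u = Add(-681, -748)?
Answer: -2395659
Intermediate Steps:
u = -1429
Mul(Mul(-1, -1137), Add(-678, u)) = Mul(Mul(-1, -1137), Add(-678, -1429)) = Mul(1137, -2107) = -2395659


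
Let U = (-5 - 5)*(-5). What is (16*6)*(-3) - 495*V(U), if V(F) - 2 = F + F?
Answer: -50778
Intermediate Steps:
U = 50 (U = -10*(-5) = 50)
V(F) = 2 + 2*F (V(F) = 2 + (F + F) = 2 + 2*F)
(16*6)*(-3) - 495*V(U) = (16*6)*(-3) - 495*(2 + 2*50) = 96*(-3) - 495*(2 + 100) = -288 - 495*102 = -288 - 50490 = -50778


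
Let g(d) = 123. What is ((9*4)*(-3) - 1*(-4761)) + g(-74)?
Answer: 4776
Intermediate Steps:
((9*4)*(-3) - 1*(-4761)) + g(-74) = ((9*4)*(-3) - 1*(-4761)) + 123 = (36*(-3) + 4761) + 123 = (-108 + 4761) + 123 = 4653 + 123 = 4776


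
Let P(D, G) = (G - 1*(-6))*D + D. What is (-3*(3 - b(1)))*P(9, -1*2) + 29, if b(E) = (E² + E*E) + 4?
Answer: 434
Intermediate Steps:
b(E) = 4 + 2*E² (b(E) = (E² + E²) + 4 = 2*E² + 4 = 4 + 2*E²)
P(D, G) = D + D*(6 + G) (P(D, G) = (G + 6)*D + D = (6 + G)*D + D = D*(6 + G) + D = D + D*(6 + G))
(-3*(3 - b(1)))*P(9, -1*2) + 29 = (-3*(3 - (4 + 2*1²)))*(9*(7 - 1*2)) + 29 = (-3*(3 - (4 + 2*1)))*(9*(7 - 2)) + 29 = (-3*(3 - (4 + 2)))*(9*5) + 29 = -3*(3 - 1*6)*45 + 29 = -3*(3 - 6)*45 + 29 = -3*(-3)*45 + 29 = 9*45 + 29 = 405 + 29 = 434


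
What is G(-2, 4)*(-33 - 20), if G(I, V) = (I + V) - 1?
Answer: -53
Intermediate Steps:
G(I, V) = -1 + I + V
G(-2, 4)*(-33 - 20) = (-1 - 2 + 4)*(-33 - 20) = 1*(-53) = -53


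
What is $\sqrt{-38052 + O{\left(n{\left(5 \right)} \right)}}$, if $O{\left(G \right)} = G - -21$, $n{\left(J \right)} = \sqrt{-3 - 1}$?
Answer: $\sqrt{-38031 + 2 i} \approx 0.0051 + 195.02 i$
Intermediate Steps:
$n{\left(J \right)} = 2 i$ ($n{\left(J \right)} = \sqrt{-4} = 2 i$)
$O{\left(G \right)} = 21 + G$ ($O{\left(G \right)} = G + 21 = 21 + G$)
$\sqrt{-38052 + O{\left(n{\left(5 \right)} \right)}} = \sqrt{-38052 + \left(21 + 2 i\right)} = \sqrt{-38031 + 2 i}$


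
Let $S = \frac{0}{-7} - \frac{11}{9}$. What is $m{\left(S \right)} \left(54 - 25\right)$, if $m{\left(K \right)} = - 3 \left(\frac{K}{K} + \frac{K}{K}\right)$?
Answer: $-174$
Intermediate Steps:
$S = - \frac{11}{9}$ ($S = 0 \left(- \frac{1}{7}\right) - \frac{11}{9} = 0 - \frac{11}{9} = - \frac{11}{9} \approx -1.2222$)
$m{\left(K \right)} = -6$ ($m{\left(K \right)} = - 3 \left(1 + 1\right) = \left(-3\right) 2 = -6$)
$m{\left(S \right)} \left(54 - 25\right) = - 6 \left(54 - 25\right) = \left(-6\right) 29 = -174$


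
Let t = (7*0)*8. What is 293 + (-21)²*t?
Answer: 293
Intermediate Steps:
t = 0 (t = 0*8 = 0)
293 + (-21)²*t = 293 + (-21)²*0 = 293 + 441*0 = 293 + 0 = 293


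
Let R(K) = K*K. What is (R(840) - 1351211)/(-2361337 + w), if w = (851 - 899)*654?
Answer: 645611/2392729 ≈ 0.26982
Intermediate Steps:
R(K) = K²
w = -31392 (w = -48*654 = -31392)
(R(840) - 1351211)/(-2361337 + w) = (840² - 1351211)/(-2361337 - 31392) = (705600 - 1351211)/(-2392729) = -645611*(-1/2392729) = 645611/2392729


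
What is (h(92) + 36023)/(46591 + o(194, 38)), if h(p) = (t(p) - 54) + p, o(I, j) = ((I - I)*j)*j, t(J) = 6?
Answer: 36067/46591 ≈ 0.77412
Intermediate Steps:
o(I, j) = 0 (o(I, j) = (0*j)*j = 0*j = 0)
h(p) = -48 + p (h(p) = (6 - 54) + p = -48 + p)
(h(92) + 36023)/(46591 + o(194, 38)) = ((-48 + 92) + 36023)/(46591 + 0) = (44 + 36023)/46591 = 36067*(1/46591) = 36067/46591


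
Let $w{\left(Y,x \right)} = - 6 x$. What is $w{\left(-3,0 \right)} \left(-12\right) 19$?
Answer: $0$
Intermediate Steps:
$w{\left(-3,0 \right)} \left(-12\right) 19 = \left(-6\right) 0 \left(-12\right) 19 = 0 \left(-12\right) 19 = 0 \cdot 19 = 0$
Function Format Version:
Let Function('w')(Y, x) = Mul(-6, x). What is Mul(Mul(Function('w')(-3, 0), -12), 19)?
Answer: 0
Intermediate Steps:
Mul(Mul(Function('w')(-3, 0), -12), 19) = Mul(Mul(Mul(-6, 0), -12), 19) = Mul(Mul(0, -12), 19) = Mul(0, 19) = 0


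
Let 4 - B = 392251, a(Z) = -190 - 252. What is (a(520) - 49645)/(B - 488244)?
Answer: 50087/880491 ≈ 0.056885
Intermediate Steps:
a(Z) = -442
B = -392247 (B = 4 - 1*392251 = 4 - 392251 = -392247)
(a(520) - 49645)/(B - 488244) = (-442 - 49645)/(-392247 - 488244) = -50087/(-880491) = -50087*(-1/880491) = 50087/880491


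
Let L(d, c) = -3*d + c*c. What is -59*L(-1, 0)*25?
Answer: -4425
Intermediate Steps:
L(d, c) = c**2 - 3*d (L(d, c) = -3*d + c**2 = c**2 - 3*d)
-59*L(-1, 0)*25 = -59*(0**2 - 3*(-1))*25 = -59*(0 + 3)*25 = -59*3*25 = -177*25 = -4425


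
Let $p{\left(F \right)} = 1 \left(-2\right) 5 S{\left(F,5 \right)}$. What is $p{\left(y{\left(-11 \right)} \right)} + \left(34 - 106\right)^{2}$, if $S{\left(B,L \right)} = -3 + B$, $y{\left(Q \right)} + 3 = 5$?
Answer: $5194$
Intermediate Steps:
$y{\left(Q \right)} = 2$ ($y{\left(Q \right)} = -3 + 5 = 2$)
$p{\left(F \right)} = 30 - 10 F$ ($p{\left(F \right)} = 1 \left(-2\right) 5 \left(-3 + F\right) = \left(-2\right) 5 \left(-3 + F\right) = - 10 \left(-3 + F\right) = 30 - 10 F$)
$p{\left(y{\left(-11 \right)} \right)} + \left(34 - 106\right)^{2} = \left(30 - 20\right) + \left(34 - 106\right)^{2} = \left(30 - 20\right) + \left(-72\right)^{2} = 10 + 5184 = 5194$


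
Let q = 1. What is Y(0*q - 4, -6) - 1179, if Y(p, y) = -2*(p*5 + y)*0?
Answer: -1179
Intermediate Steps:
Y(p, y) = 0 (Y(p, y) = -2*(5*p + y)*0 = -2*(y + 5*p)*0 = (-10*p - 2*y)*0 = 0)
Y(0*q - 4, -6) - 1179 = 0 - 1179 = -1179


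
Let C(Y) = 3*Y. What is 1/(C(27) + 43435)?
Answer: 1/43516 ≈ 2.2980e-5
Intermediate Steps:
1/(C(27) + 43435) = 1/(3*27 + 43435) = 1/(81 + 43435) = 1/43516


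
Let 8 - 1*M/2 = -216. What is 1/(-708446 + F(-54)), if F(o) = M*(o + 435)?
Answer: -1/537758 ≈ -1.8596e-6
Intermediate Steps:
M = 448 (M = 16 - 2*(-216) = 16 + 432 = 448)
F(o) = 194880 + 448*o (F(o) = 448*(o + 435) = 448*(435 + o) = 194880 + 448*o)
1/(-708446 + F(-54)) = 1/(-708446 + (194880 + 448*(-54))) = 1/(-708446 + (194880 - 24192)) = 1/(-708446 + 170688) = 1/(-537758) = -1/537758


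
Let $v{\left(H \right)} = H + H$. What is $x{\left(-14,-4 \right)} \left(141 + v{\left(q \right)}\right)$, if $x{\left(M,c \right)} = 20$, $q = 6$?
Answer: $3060$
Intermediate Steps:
$v{\left(H \right)} = 2 H$
$x{\left(-14,-4 \right)} \left(141 + v{\left(q \right)}\right) = 20 \left(141 + 2 \cdot 6\right) = 20 \left(141 + 12\right) = 20 \cdot 153 = 3060$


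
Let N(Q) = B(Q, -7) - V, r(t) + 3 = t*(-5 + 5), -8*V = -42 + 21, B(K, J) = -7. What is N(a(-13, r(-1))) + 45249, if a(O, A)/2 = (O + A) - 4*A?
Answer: 361915/8 ≈ 45239.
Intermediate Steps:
V = 21/8 (V = -(-42 + 21)/8 = -⅛*(-21) = 21/8 ≈ 2.6250)
r(t) = -3 (r(t) = -3 + t*(-5 + 5) = -3 + t*0 = -3 + 0 = -3)
a(O, A) = -6*A + 2*O (a(O, A) = 2*((O + A) - 4*A) = 2*((A + O) - 4*A) = 2*(O - 3*A) = -6*A + 2*O)
N(Q) = -77/8 (N(Q) = -7 - 1*21/8 = -7 - 21/8 = -77/8)
N(a(-13, r(-1))) + 45249 = -77/8 + 45249 = 361915/8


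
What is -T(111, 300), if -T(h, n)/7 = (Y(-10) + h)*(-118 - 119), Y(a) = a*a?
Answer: -350049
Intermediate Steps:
Y(a) = a²
T(h, n) = 165900 + 1659*h (T(h, n) = -7*((-10)² + h)*(-118 - 119) = -7*(100 + h)*(-237) = -7*(-23700 - 237*h) = 165900 + 1659*h)
-T(111, 300) = -(165900 + 1659*111) = -(165900 + 184149) = -1*350049 = -350049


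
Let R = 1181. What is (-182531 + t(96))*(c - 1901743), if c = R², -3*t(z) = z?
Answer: 92556154866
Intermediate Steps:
t(z) = -z/3
c = 1394761 (c = 1181² = 1394761)
(-182531 + t(96))*(c - 1901743) = (-182531 - ⅓*96)*(1394761 - 1901743) = (-182531 - 32)*(-506982) = -182563*(-506982) = 92556154866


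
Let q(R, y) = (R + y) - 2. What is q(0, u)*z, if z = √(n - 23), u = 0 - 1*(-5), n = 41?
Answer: 9*√2 ≈ 12.728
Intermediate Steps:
u = 5 (u = 0 + 5 = 5)
q(R, y) = -2 + R + y
z = 3*√2 (z = √(41 - 23) = √18 = 3*√2 ≈ 4.2426)
q(0, u)*z = (-2 + 0 + 5)*(3*√2) = 3*(3*√2) = 9*√2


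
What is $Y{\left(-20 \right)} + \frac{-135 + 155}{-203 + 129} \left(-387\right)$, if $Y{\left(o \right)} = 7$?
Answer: $\frac{4129}{37} \approx 111.59$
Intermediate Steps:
$Y{\left(-20 \right)} + \frac{-135 + 155}{-203 + 129} \left(-387\right) = 7 + \frac{-135 + 155}{-203 + 129} \left(-387\right) = 7 + \frac{20}{-74} \left(-387\right) = 7 + 20 \left(- \frac{1}{74}\right) \left(-387\right) = 7 - - \frac{3870}{37} = 7 + \frac{3870}{37} = \frac{4129}{37}$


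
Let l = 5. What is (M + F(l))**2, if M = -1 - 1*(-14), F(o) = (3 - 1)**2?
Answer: 289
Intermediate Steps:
F(o) = 4 (F(o) = 2**2 = 4)
M = 13 (M = -1 + 14 = 13)
(M + F(l))**2 = (13 + 4)**2 = 17**2 = 289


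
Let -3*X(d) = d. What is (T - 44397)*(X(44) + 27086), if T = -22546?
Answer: -5436708802/3 ≈ -1.8122e+9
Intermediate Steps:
X(d) = -d/3
(T - 44397)*(X(44) + 27086) = (-22546 - 44397)*(-⅓*44 + 27086) = -66943*(-44/3 + 27086) = -66943*81214/3 = -5436708802/3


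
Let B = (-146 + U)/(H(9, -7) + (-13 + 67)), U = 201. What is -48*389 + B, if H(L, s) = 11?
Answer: -242725/13 ≈ -18671.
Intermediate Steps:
B = 11/13 (B = (-146 + 201)/(11 + (-13 + 67)) = 55/(11 + 54) = 55/65 = 55*(1/65) = 11/13 ≈ 0.84615)
-48*389 + B = -48*389 + 11/13 = -18672 + 11/13 = -242725/13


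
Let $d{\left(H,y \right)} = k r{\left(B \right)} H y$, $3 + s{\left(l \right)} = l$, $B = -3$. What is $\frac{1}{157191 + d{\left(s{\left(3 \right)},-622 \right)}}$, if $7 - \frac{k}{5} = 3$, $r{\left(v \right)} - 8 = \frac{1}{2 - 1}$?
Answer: $\frac{1}{157191} \approx 6.3617 \cdot 10^{-6}$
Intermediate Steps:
$s{\left(l \right)} = -3 + l$
$r{\left(v \right)} = 9$ ($r{\left(v \right)} = 8 + \frac{1}{2 - 1} = 8 + 1^{-1} = 8 + 1 = 9$)
$k = 20$ ($k = 35 - 15 = 20$)
$d{\left(H,y \right)} = 180 H y$ ($d{\left(H,y \right)} = 20 \cdot 9 H y = 180 H y$)
$\frac{1}{157191 + d{\left(s{\left(3 \right)},-622 \right)}} = \frac{1}{157191 + 180 \left(-3 + 3\right) \left(-622\right)} = \frac{1}{157191 + 180 \cdot 0 \left(-622\right)} = \frac{1}{157191 + 0} = \frac{1}{157191}$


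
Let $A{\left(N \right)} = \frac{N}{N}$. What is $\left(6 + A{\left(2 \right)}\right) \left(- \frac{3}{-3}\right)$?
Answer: $7$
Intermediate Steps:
$A{\left(N \right)} = 1$
$\left(6 + A{\left(2 \right)}\right) \left(- \frac{3}{-3}\right) = \left(6 + 1\right) \left(- \frac{3}{-3}\right) = 7 \left(\left(-3\right) \left(- \frac{1}{3}\right)\right) = 7 \cdot 1 = 7$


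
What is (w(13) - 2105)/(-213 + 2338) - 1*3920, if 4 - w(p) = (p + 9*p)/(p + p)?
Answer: -8332106/2125 ≈ -3921.0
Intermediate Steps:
w(p) = -1 (w(p) = 4 - (p + 9*p)/(p + p) = 4 - 10*p/(2*p) = 4 - 10*p*1/(2*p) = 4 - 1*5 = 4 - 5 = -1)
(w(13) - 2105)/(-213 + 2338) - 1*3920 = (-1 - 2105)/(-213 + 2338) - 1*3920 = -2106/2125 - 3920 = -8332106/2125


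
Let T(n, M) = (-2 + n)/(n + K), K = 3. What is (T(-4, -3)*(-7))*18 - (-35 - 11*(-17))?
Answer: -908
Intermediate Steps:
T(n, M) = (-2 + n)/(3 + n) (T(n, M) = (-2 + n)/(n + 3) = (-2 + n)/(3 + n))
(T(-4, -3)*(-7))*18 - (-35 - 11*(-17)) = (((-2 - 4)/(3 - 4))*(-7))*18 - (-35 - 11*(-17)) = ((-6/(-1))*(-7))*18 - (-35 + 187) = (-1*(-6)*(-7))*18 - 1*152 = (6*(-7))*18 - 152 = -42*18 - 152 = -756 - 152 = -908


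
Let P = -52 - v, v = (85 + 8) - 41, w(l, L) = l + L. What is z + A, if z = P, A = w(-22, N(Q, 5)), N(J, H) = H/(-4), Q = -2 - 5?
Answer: -509/4 ≈ -127.25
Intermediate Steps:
Q = -7
N(J, H) = -H/4 (N(J, H) = H*(-¼) = -H/4)
w(l, L) = L + l
v = 52 (v = 93 - 41 = 52)
P = -104 (P = -52 - 1*52 = -52 - 52 = -104)
A = -93/4 (A = -¼*5 - 22 = -5/4 - 22 = -93/4 ≈ -23.250)
z = -104
z + A = -104 - 93/4 = -509/4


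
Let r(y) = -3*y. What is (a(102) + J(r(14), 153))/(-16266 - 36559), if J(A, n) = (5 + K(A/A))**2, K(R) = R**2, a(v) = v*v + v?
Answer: -10542/52825 ≈ -0.19956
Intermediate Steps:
a(v) = v + v**2 (a(v) = v**2 + v = v + v**2)
J(A, n) = 36 (J(A, n) = (5 + (A/A)**2)**2 = (5 + 1**2)**2 = (5 + 1)**2 = 6**2 = 36)
(a(102) + J(r(14), 153))/(-16266 - 36559) = (102*(1 + 102) + 36)/(-16266 - 36559) = (102*103 + 36)/(-52825) = (10506 + 36)*(-1/52825) = 10542*(-1/52825) = -10542/52825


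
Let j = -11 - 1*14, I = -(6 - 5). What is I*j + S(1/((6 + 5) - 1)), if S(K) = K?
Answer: 251/10 ≈ 25.100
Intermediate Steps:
I = -1 (I = -1*1 = -1)
j = -25 (j = -11 - 14 = -25)
I*j + S(1/((6 + 5) - 1)) = -1*(-25) + 1/((6 + 5) - 1) = 25 + 1/(11 - 1) = 25 + 1/10 = 25 + ⅒ = 251/10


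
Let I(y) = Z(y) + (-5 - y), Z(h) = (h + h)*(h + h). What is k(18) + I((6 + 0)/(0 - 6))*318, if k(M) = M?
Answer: 18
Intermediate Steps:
Z(h) = 4*h² (Z(h) = (2*h)*(2*h) = 4*h²)
I(y) = -5 - y + 4*y² (I(y) = 4*y² + (-5 - y) = -5 - y + 4*y²)
k(18) + I((6 + 0)/(0 - 6))*318 = 18 + (-5 - (6 + 0)/(0 - 6) + 4*((6 + 0)/(0 - 6))²)*318 = 18 + (-5 - 6/(-6) + 4*(6/(-6))²)*318 = 18 + (-5 - 6*(-1)/6 + 4*(6*(-⅙))²)*318 = 18 + (-5 - 1*(-1) + 4*(-1)²)*318 = 18 + (-5 + 1 + 4*1)*318 = 18 + (-5 + 1 + 4)*318 = 18 + 0*318 = 18 + 0 = 18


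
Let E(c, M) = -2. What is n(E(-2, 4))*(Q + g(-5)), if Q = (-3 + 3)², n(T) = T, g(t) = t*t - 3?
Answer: -44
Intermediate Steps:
g(t) = -3 + t² (g(t) = t² - 3 = -3 + t²)
Q = 0 (Q = 0² = 0)
n(E(-2, 4))*(Q + g(-5)) = -2*(0 + (-3 + (-5)²)) = -2*(0 + (-3 + 25)) = -2*(0 + 22) = -2*22 = -44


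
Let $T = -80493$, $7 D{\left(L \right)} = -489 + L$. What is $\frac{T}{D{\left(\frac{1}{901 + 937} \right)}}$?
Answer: $\frac{1035622938}{898781} \approx 1152.3$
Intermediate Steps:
$D{\left(L \right)} = - \frac{489}{7} + \frac{L}{7}$ ($D{\left(L \right)} = \frac{-489 + L}{7} = - \frac{489}{7} + \frac{L}{7}$)
$\frac{T}{D{\left(\frac{1}{901 + 937} \right)}} = - \frac{80493}{- \frac{489}{7} + \frac{1}{7 \left(901 + 937\right)}} = - \frac{80493}{- \frac{489}{7} + \frac{1}{7 \cdot 1838}} = - \frac{80493}{- \frac{489}{7} + \frac{1}{7} \cdot \frac{1}{1838}} = - \frac{80493}{- \frac{489}{7} + \frac{1}{12866}} = - \frac{80493}{- \frac{898781}{12866}} = \left(-80493\right) \left(- \frac{12866}{898781}\right) = \frac{1035622938}{898781}$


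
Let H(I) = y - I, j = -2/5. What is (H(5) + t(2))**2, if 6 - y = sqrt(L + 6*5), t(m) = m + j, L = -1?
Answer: 894/25 - 26*sqrt(29)/5 ≈ 7.7571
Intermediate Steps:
j = -2/5 (j = -2*1/5 = -2/5 ≈ -0.40000)
t(m) = -2/5 + m (t(m) = m - 2/5 = -2/5 + m)
y = 6 - sqrt(29) (y = 6 - sqrt(-1 + 6*5) = 6 - sqrt(-1 + 30) = 6 - sqrt(29) ≈ 0.61483)
H(I) = 6 - I - sqrt(29) (H(I) = (6 - sqrt(29)) - I = 6 - I - sqrt(29))
(H(5) + t(2))**2 = ((6 - 1*5 - sqrt(29)) + (-2/5 + 2))**2 = ((6 - 5 - sqrt(29)) + 8/5)**2 = ((1 - sqrt(29)) + 8/5)**2 = (13/5 - sqrt(29))**2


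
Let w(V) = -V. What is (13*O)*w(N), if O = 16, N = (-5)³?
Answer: 26000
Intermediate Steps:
N = -125
(13*O)*w(N) = (13*16)*(-1*(-125)) = 208*125 = 26000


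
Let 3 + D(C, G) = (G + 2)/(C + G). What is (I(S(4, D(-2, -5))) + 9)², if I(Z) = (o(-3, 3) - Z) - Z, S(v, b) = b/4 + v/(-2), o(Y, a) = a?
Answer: 14641/49 ≈ 298.80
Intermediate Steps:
D(C, G) = -3 + (2 + G)/(C + G) (D(C, G) = -3 + (G + 2)/(C + G) = -3 + (2 + G)/(C + G))
S(v, b) = -v/2 + b/4 (S(v, b) = b*(¼) + v*(-½) = b/4 - v/2 = -v/2 + b/4)
I(Z) = 3 - 2*Z (I(Z) = (3 - Z) - Z = 3 - 2*Z)
(I(S(4, D(-2, -5))) + 9)² = ((3 - 2*(-½*4 + ((2 - 3*(-2) - 2*(-5))/(-2 - 5))/4)) + 9)² = ((3 - 2*(-2 + ((2 + 6 + 10)/(-7))/4)) + 9)² = ((3 - 2*(-2 + (-⅐*18)/4)) + 9)² = ((3 - 2*(-2 + (¼)*(-18/7))) + 9)² = ((3 - 2*(-2 - 9/14)) + 9)² = ((3 - 2*(-37/14)) + 9)² = ((3 + 37/7) + 9)² = (58/7 + 9)² = (121/7)² = 14641/49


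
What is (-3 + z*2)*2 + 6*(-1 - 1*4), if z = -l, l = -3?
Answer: -24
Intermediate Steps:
z = 3 (z = -1*(-3) = 3)
(-3 + z*2)*2 + 6*(-1 - 1*4) = (-3 + 3*2)*2 + 6*(-1 - 1*4) = (-3 + 6)*2 + 6*(-1 - 4) = 3*2 + 6*(-5) = 6 - 30 = -24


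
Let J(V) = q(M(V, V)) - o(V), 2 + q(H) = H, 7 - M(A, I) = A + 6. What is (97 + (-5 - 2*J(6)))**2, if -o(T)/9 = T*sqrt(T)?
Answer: 81220 - 22896*sqrt(6) ≈ 25136.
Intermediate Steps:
M(A, I) = 1 - A (M(A, I) = 7 - (A + 6) = 7 - (6 + A) = 7 + (-6 - A) = 1 - A)
o(T) = -9*T**(3/2) (o(T) = -9*T*sqrt(T) = -9*T**(3/2))
q(H) = -2 + H
J(V) = -1 - V + 9*V**(3/2) (J(V) = (-2 + (1 - V)) - (-9)*V**(3/2) = (-1 - V) + 9*V**(3/2) = -1 - V + 9*V**(3/2))
(97 + (-5 - 2*J(6)))**2 = (97 + (-5 - 2*(-1 - 1*6 + 9*6**(3/2))))**2 = (97 + (-5 - 2*(-1 - 6 + 9*(6*sqrt(6)))))**2 = (97 + (-5 - 2*(-1 - 6 + 54*sqrt(6))))**2 = (97 + (-5 - 2*(-7 + 54*sqrt(6))))**2 = (97 + (-5 + (14 - 108*sqrt(6))))**2 = (97 + (9 - 108*sqrt(6)))**2 = (106 - 108*sqrt(6))**2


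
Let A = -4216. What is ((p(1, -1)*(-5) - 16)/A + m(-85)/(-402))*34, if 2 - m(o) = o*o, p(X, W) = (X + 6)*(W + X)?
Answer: 3807325/6231 ≈ 611.03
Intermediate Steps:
p(X, W) = (6 + X)*(W + X)
m(o) = 2 - o**2 (m(o) = 2 - o*o = 2 - o**2)
((p(1, -1)*(-5) - 16)/A + m(-85)/(-402))*34 = (((1**2 + 6*(-1) + 6*1 - 1*1)*(-5) - 16)/(-4216) + (2 - 1*(-85)**2)/(-402))*34 = (((1 - 6 + 6 - 1)*(-5) - 16)*(-1/4216) + (2 - 1*7225)*(-1/402))*34 = ((0*(-5) - 16)*(-1/4216) + (2 - 7225)*(-1/402))*34 = ((0 - 16)*(-1/4216) - 7223*(-1/402))*34 = (-16*(-1/4216) + 7223/402)*34 = (2/527 + 7223/402)*34 = (3807325/211854)*34 = 3807325/6231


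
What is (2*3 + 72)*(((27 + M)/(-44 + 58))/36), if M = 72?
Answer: 429/28 ≈ 15.321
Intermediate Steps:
(2*3 + 72)*(((27 + M)/(-44 + 58))/36) = (2*3 + 72)*(((27 + 72)/(-44 + 58))/36) = (6 + 72)*((99/14)*(1/36)) = 78*((99*(1/14))*(1/36)) = 78*((99/14)*(1/36)) = 78*(11/56) = 429/28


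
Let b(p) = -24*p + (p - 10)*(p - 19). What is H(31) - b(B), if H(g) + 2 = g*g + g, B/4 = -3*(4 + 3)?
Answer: -10708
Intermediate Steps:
B = -84 (B = 4*(-3*(4 + 3)) = 4*(-3*7) = 4*(-21) = -84)
b(p) = -24*p + (-19 + p)*(-10 + p) (b(p) = -24*p + (-10 + p)*(-19 + p) = -24*p + (-19 + p)*(-10 + p))
H(g) = -2 + g + g**2 (H(g) = -2 + (g*g + g) = -2 + (g**2 + g) = -2 + (g + g**2) = -2 + g + g**2)
H(31) - b(B) = (-2 + 31 + 31**2) - (190 + (-84)**2 - 53*(-84)) = (-2 + 31 + 961) - (190 + 7056 + 4452) = 990 - 1*11698 = 990 - 11698 = -10708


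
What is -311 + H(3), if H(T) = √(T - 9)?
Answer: -311 + I*√6 ≈ -311.0 + 2.4495*I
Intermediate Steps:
H(T) = √(-9 + T)
-311 + H(3) = -311 + √(-9 + 3) = -311 + √(-6) = -311 + I*√6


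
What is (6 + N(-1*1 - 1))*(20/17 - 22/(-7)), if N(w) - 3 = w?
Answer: 514/17 ≈ 30.235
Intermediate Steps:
N(w) = 3 + w
(6 + N(-1*1 - 1))*(20/17 - 22/(-7)) = (6 + (3 + (-1*1 - 1)))*(20/17 - 22/(-7)) = (6 + (3 + (-1 - 1)))*(20*(1/17) - 22*(-⅐)) = (6 + (3 - 2))*(20/17 + 22/7) = (6 + 1)*(514/119) = 7*(514/119) = 514/17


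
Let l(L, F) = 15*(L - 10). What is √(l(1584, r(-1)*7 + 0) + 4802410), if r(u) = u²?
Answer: 2*√1206505 ≈ 2196.8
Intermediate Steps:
l(L, F) = -150 + 15*L (l(L, F) = 15*(-10 + L) = -150 + 15*L)
√(l(1584, r(-1)*7 + 0) + 4802410) = √((-150 + 15*1584) + 4802410) = √((-150 + 23760) + 4802410) = √(23610 + 4802410) = √4826020 = 2*√1206505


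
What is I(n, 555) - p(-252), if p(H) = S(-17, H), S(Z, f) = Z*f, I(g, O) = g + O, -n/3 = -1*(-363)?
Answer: -4818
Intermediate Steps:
n = -1089 (n = -(-3)*(-363) = -3*363 = -1089)
I(g, O) = O + g
p(H) = -17*H
I(n, 555) - p(-252) = (555 - 1089) - (-17)*(-252) = -534 - 1*4284 = -534 - 4284 = -4818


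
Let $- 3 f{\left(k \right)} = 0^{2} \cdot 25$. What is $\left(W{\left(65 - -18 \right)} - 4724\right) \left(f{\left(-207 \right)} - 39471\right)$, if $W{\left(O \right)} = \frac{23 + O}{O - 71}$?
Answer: $\frac{372224687}{2} \approx 1.8611 \cdot 10^{8}$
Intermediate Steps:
$f{\left(k \right)} = 0$ ($f{\left(k \right)} = - \frac{0^{2} \cdot 25}{3} = - \frac{0 \cdot 25}{3} = \left(- \frac{1}{3}\right) 0 = 0$)
$W{\left(O \right)} = \frac{23 + O}{-71 + O}$
$\left(W{\left(65 - -18 \right)} - 4724\right) \left(f{\left(-207 \right)} - 39471\right) = \left(\frac{23 + \left(65 - -18\right)}{-71 + \left(65 - -18\right)} - 4724\right) \left(0 - 39471\right) = \left(\frac{23 + \left(65 + 18\right)}{-71 + \left(65 + 18\right)} - 4724\right) \left(-39471\right) = \left(\frac{23 + 83}{-71 + 83} - 4724\right) \left(-39471\right) = \left(\frac{1}{12} \cdot 106 - 4724\right) \left(-39471\right) = \left(\frac{53}{6} - 4724\right) \left(-39471\right) = \left(- \frac{28291}{6}\right) \left(-39471\right) = \frac{372224687}{2}$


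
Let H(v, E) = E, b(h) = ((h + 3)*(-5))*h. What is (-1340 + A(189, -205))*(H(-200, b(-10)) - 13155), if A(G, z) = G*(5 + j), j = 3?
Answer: -2322860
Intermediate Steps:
b(h) = h*(-15 - 5*h) (b(h) = ((3 + h)*(-5))*h = (-15 - 5*h)*h = h*(-15 - 5*h))
A(G, z) = 8*G (A(G, z) = G*(5 + 3) = G*8 = 8*G)
(-1340 + A(189, -205))*(H(-200, b(-10)) - 13155) = (-1340 + 8*189)*(-5*(-10)*(3 - 10) - 13155) = (-1340 + 1512)*(-5*(-10)*(-7) - 13155) = 172*(-350 - 13155) = 172*(-13505) = -2322860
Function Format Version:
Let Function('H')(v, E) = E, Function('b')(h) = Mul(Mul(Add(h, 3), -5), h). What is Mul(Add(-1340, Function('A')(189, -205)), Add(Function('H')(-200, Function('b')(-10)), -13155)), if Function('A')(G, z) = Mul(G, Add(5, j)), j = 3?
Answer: -2322860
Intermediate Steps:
Function('b')(h) = Mul(h, Add(-15, Mul(-5, h))) (Function('b')(h) = Mul(Mul(Add(3, h), -5), h) = Mul(Add(-15, Mul(-5, h)), h) = Mul(h, Add(-15, Mul(-5, h))))
Function('A')(G, z) = Mul(8, G) (Function('A')(G, z) = Mul(G, Add(5, 3)) = Mul(G, 8) = Mul(8, G))
Mul(Add(-1340, Function('A')(189, -205)), Add(Function('H')(-200, Function('b')(-10)), -13155)) = Mul(Add(-1340, Mul(8, 189)), Add(Mul(-5, -10, Add(3, -10)), -13155)) = Mul(Add(-1340, 1512), Add(Mul(-5, -10, -7), -13155)) = Mul(172, Add(-350, -13155)) = Mul(172, -13505) = -2322860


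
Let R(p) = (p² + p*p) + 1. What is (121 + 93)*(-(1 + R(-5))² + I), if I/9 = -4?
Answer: -586360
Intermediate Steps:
I = -36 (I = 9*(-4) = -36)
R(p) = 1 + 2*p² (R(p) = (p² + p²) + 1 = 2*p² + 1 = 1 + 2*p²)
(121 + 93)*(-(1 + R(-5))² + I) = (121 + 93)*(-(1 + (1 + 2*(-5)²))² - 36) = 214*(-(1 + (1 + 2*25))² - 36) = 214*(-(1 + (1 + 50))² - 36) = 214*(-(1 + 51)² - 36) = 214*(-1*52² - 36) = 214*(-1*2704 - 36) = 214*(-2704 - 36) = 214*(-2740) = -586360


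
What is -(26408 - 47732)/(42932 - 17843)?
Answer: 7108/8363 ≈ 0.84993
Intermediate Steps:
-(26408 - 47732)/(42932 - 17843) = -(-21324)/25089 = -1*(-7108/8363) = 7108/8363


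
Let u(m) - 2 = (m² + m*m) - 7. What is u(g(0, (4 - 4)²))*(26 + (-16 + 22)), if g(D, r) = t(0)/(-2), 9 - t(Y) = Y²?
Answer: 1136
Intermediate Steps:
t(Y) = 9 - Y²
g(D, r) = -9/2 (g(D, r) = (9 - 1*0²)/(-2) = (9 - 1*0)*(-½) = (9 + 0)*(-½) = 9*(-½) = -9/2)
u(m) = -5 + 2*m² (u(m) = 2 + ((m² + m*m) - 7) = 2 + ((m² + m²) - 7) = 2 + (2*m² - 7) = 2 + (-7 + 2*m²) = -5 + 2*m²)
u(g(0, (4 - 4)²))*(26 + (-16 + 22)) = (-5 + 2*(-9/2)²)*(26 + (-16 + 22)) = (-5 + 2*(81/4))*(26 + 6) = (-5 + 81/2)*32 = (71/2)*32 = 1136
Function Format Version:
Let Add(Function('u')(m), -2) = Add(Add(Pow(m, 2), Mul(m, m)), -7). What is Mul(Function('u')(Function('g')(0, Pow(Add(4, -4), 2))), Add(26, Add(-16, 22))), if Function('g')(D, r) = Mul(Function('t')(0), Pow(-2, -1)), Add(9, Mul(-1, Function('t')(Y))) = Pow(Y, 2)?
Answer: 1136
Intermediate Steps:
Function('t')(Y) = Add(9, Mul(-1, Pow(Y, 2)))
Function('g')(D, r) = Rational(-9, 2) (Function('g')(D, r) = Mul(Add(9, Mul(-1, Pow(0, 2))), Pow(-2, -1)) = Mul(Add(9, Mul(-1, 0)), Rational(-1, 2)) = Mul(Add(9, 0), Rational(-1, 2)) = Mul(9, Rational(-1, 2)) = Rational(-9, 2))
Function('u')(m) = Add(-5, Mul(2, Pow(m, 2))) (Function('u')(m) = Add(2, Add(Add(Pow(m, 2), Mul(m, m)), -7)) = Add(2, Add(Add(Pow(m, 2), Pow(m, 2)), -7)) = Add(2, Add(Mul(2, Pow(m, 2)), -7)) = Add(2, Add(-7, Mul(2, Pow(m, 2)))) = Add(-5, Mul(2, Pow(m, 2))))
Mul(Function('u')(Function('g')(0, Pow(Add(4, -4), 2))), Add(26, Add(-16, 22))) = Mul(Add(-5, Mul(2, Pow(Rational(-9, 2), 2))), Add(26, Add(-16, 22))) = Mul(Add(-5, Mul(2, Rational(81, 4))), Add(26, 6)) = Mul(Add(-5, Rational(81, 2)), 32) = Mul(Rational(71, 2), 32) = 1136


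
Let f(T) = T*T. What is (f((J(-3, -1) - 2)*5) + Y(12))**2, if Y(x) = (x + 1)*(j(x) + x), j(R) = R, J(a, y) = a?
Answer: 877969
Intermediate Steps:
Y(x) = 2*x*(1 + x) (Y(x) = (x + 1)*(x + x) = (1 + x)*(2*x) = 2*x*(1 + x))
f(T) = T**2
(f((J(-3, -1) - 2)*5) + Y(12))**2 = (((-3 - 2)*5)**2 + 2*12*(1 + 12))**2 = ((-5*5)**2 + 2*12*13)**2 = ((-25)**2 + 312)**2 = (625 + 312)**2 = 937**2 = 877969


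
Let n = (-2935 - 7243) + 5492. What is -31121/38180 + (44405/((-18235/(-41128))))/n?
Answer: -7238697277561/326245083780 ≈ -22.188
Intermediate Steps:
n = -4686 (n = -10178 + 5492 = -4686)
-31121/38180 + (44405/((-18235/(-41128))))/n = -31121/38180 + (44405/((-18235/(-41128))))/(-4686) = -31121*1/38180 + (44405/((-18235*(-1/41128))))*(-1/4686) = -31121/38180 + (44405/(18235/41128))*(-1/4686) = -31121/38180 + (44405*(41128/18235))*(-1/4686) = -31121/38180 + (365257768/3647)*(-1/4686) = -31121/38180 - 182628884/8544921 = -7238697277561/326245083780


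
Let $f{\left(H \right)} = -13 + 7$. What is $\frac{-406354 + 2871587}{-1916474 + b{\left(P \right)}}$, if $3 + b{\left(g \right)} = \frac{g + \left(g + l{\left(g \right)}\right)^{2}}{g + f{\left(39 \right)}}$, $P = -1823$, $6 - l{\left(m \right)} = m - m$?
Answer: $- \frac{4508911157}{3508536099} \approx -1.2851$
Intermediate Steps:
$f{\left(H \right)} = -6$
$l{\left(m \right)} = 6$ ($l{\left(m \right)} = 6 - \left(m - m\right) = 6 - 0 = 6 + 0 = 6$)
$b{\left(g \right)} = -3 + \frac{g + \left(6 + g\right)^{2}}{-6 + g}$ ($b{\left(g \right)} = -3 + \frac{g + \left(g + 6\right)^{2}}{g - 6} = -3 + \frac{g + \left(6 + g\right)^{2}}{-6 + g}$)
$\frac{-406354 + 2871587}{-1916474 + b{\left(P \right)}} = \frac{-406354 + 2871587}{-1916474 + \frac{54 + \left(-1823\right)^{2} + 10 \left(-1823\right)}{-6 - 1823}} = \frac{2465233}{-1916474 + \frac{54 + 3323329 - 18230}{-1829}} = \frac{2465233}{-1916474 - \frac{3305153}{1829}} = \frac{2465233}{- \frac{3508536099}{1829}} = 2465233 \left(- \frac{1829}{3508536099}\right) = - \frac{4508911157}{3508536099}$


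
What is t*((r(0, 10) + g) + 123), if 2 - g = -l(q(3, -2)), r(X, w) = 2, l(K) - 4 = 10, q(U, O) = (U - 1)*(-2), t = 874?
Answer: 123234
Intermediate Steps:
q(U, O) = 2 - 2*U (q(U, O) = (-1 + U)*(-2) = 2 - 2*U)
l(K) = 14 (l(K) = 4 + 10 = 14)
g = 16 (g = 2 - (-1)*14 = 2 - 1*(-14) = 2 + 14 = 16)
t*((r(0, 10) + g) + 123) = 874*((2 + 16) + 123) = 874*(18 + 123) = 874*141 = 123234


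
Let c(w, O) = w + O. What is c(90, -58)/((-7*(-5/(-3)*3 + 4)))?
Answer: -32/63 ≈ -0.50794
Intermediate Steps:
c(w, O) = O + w
c(90, -58)/((-7*(-5/(-3)*3 + 4))) = (-58 + 90)/((-7*(-5/(-3)*3 + 4))) = 32/((-7*(-5*(-⅓)*3 + 4))) = 32/((-7*((5/3)*3 + 4))) = 32/((-7*(5 + 4))) = 32/((-7*9)) = 32/(-63) = 32*(-1/63) = -32/63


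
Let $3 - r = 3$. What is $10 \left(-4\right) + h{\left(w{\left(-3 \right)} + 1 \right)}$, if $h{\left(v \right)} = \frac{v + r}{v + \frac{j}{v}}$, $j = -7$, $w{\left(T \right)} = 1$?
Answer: $- \frac{124}{3} \approx -41.333$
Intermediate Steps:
$r = 0$ ($r = 3 - 3 = 0$)
$h{\left(v \right)} = \frac{v}{v - \frac{7}{v}}$ ($h{\left(v \right)} = \frac{v + 0}{v - \frac{7}{v}} = \frac{v}{v - \frac{7}{v}}$)
$10 \left(-4\right) + h{\left(w{\left(-3 \right)} + 1 \right)} = 10 \left(-4\right) + \frac{\left(1 + 1\right)^{2}}{-7 + \left(1 + 1\right)^{2}} = -40 + \frac{2^{2}}{-7 + 2^{2}} = -40 + \frac{4}{-7 + 4} = -40 + \frac{4}{-3} = -40 + 4 \left(- \frac{1}{3}\right) = -40 - \frac{4}{3} = - \frac{124}{3}$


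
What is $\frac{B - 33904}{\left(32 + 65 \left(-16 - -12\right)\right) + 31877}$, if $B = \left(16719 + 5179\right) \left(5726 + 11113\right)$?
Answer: $\frac{368706518}{31649} \approx 11650.0$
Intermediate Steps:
$B = 368740422$ ($B = 21898 \cdot 16839 = 368740422$)
$\frac{B - 33904}{\left(32 + 65 \left(-16 - -12\right)\right) + 31877} = \frac{368740422 - 33904}{\left(32 + 65 \left(-16 - -12\right)\right) + 31877} = \frac{368706518}{\left(32 + 65 \left(-16 + 12\right)\right) + 31877} = \frac{368706518}{\left(32 + 65 \left(-4\right)\right) + 31877} = \frac{368706518}{\left(32 - 260\right) + 31877} = \frac{368706518}{-228 + 31877} = \frac{368706518}{31649}$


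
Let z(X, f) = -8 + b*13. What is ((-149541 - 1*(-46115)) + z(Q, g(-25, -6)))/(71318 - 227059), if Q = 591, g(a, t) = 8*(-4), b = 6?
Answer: 103356/155741 ≈ 0.66364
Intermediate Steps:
g(a, t) = -32
z(X, f) = 70 (z(X, f) = -8 + 6*13 = -8 + 78 = 70)
((-149541 - 1*(-46115)) + z(Q, g(-25, -6)))/(71318 - 227059) = ((-149541 - 1*(-46115)) + 70)/(71318 - 227059) = ((-149541 + 46115) + 70)/(-155741) = (-103426 + 70)*(-1/155741) = -103356*(-1/155741) = 103356/155741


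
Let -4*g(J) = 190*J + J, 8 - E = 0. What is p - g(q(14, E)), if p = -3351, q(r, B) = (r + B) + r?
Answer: -1632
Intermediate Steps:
E = 8 (E = 8 - 1*0 = 8 + 0 = 8)
q(r, B) = B + 2*r (q(r, B) = (B + r) + r = B + 2*r)
g(J) = -191*J/4 (g(J) = -(190*J + J)/4 = -191*J/4)
p - g(q(14, E)) = -3351 - (-191)*(8 + 2*14)/4 = -3351 - (-191)*(8 + 28)/4 = -3351 - (-191)*36/4 = -3351 - 1*(-1719) = -3351 + 1719 = -1632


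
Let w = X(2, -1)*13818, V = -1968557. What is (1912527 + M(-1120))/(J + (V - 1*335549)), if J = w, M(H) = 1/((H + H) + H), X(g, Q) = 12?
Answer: -6426090719/7184654400 ≈ -0.89442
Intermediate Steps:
M(H) = 1/(3*H) (M(H) = 1/(2*H + H) = 1/(3*H))
w = 165816 (w = 12*13818 = 165816)
J = 165816
(1912527 + M(-1120))/(J + (V - 1*335549)) = (1912527 + (⅓)/(-1120))/(165816 + (-1968557 - 1*335549)) = (1912527 + (⅓)*(-1/1120))/(165816 + (-1968557 - 335549)) = (1912527 - 1/3360)/(165816 - 2304106) = (6426090719/3360)/(-2138290) = (6426090719/3360)*(-1/2138290) = -6426090719/7184654400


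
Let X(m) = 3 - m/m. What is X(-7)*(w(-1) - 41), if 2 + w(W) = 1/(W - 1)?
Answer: -87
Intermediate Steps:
X(m) = 2 (X(m) = 3 - 1*1 = 3 - 1 = 2)
w(W) = -2 + 1/(-1 + W) (w(W) = -2 + 1/(W - 1) = -2 + 1/(-1 + W))
X(-7)*(w(-1) - 41) = 2*((3 - 2*(-1))/(-1 - 1) - 41) = 2*((3 + 2)/(-2) - 41) = 2*(-½*5 - 41) = 2*(-5/2 - 41) = 2*(-87/2) = -87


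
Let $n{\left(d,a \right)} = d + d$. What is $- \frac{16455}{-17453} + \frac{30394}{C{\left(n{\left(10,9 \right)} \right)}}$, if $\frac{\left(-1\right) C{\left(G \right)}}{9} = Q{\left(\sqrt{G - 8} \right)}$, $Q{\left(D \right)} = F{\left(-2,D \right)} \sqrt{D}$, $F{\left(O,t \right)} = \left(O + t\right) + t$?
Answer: $\frac{16455}{17453} - \frac{15197 \sqrt{2} \sqrt[4]{3}}{99} - \frac{15197 \sqrt{2} \cdot 3^{\frac{3}{4}}}{594} \approx -367.24$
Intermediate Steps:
$n{\left(d,a \right)} = 2 d$
$F{\left(O,t \right)} = O + 2 t$
$Q{\left(D \right)} = \sqrt{D} \left(-2 + 2 D\right)$ ($Q{\left(D \right)} = \left(-2 + 2 D\right) \sqrt{D} = \sqrt{D} \left(-2 + 2 D\right)$)
$C{\left(G \right)} = - 18 \sqrt[4]{-8 + G} \left(-1 + \sqrt{-8 + G}\right)$ ($C{\left(G \right)} = - 9 \cdot 2 \sqrt{\sqrt{G - 8}} \left(-1 + \sqrt{G - 8}\right) = - 9 \cdot 2 \sqrt{\sqrt{-8 + G}} \left(-1 + \sqrt{-8 + G}\right) = - 9 \cdot 2 \sqrt[4]{-8 + G} \left(-1 + \sqrt{-8 + G}\right) = - 18 \sqrt[4]{-8 + G} \left(-1 + \sqrt{-8 + G}\right)$)
$- \frac{16455}{-17453} + \frac{30394}{C{\left(n{\left(10,9 \right)} \right)}} = - \frac{16455}{-17453} + \frac{30394}{18 \sqrt[4]{-8 + 2 \cdot 10} \left(1 - \sqrt{-8 + 2 \cdot 10}\right)} = \left(-16455\right) \left(- \frac{1}{17453}\right) + \frac{30394}{18 \sqrt[4]{-8 + 20} \left(1 - \sqrt{-8 + 20}\right)} = \frac{16455}{17453} + \frac{30394}{18 \sqrt[4]{12} \left(1 - \sqrt{12}\right)} = \frac{16455}{17453} + \frac{30394}{18 \sqrt{2} \sqrt[4]{3} \left(1 - 2 \sqrt{3}\right)} = \frac{16455}{17453} + 30394 \frac{\sqrt{2} \cdot 3^{\frac{3}{4}}}{108 \left(1 - 2 \sqrt{3}\right)} = \frac{16455}{17453} + \frac{15197 \sqrt{2} \cdot 3^{\frac{3}{4}}}{54 \left(1 - 2 \sqrt{3}\right)}$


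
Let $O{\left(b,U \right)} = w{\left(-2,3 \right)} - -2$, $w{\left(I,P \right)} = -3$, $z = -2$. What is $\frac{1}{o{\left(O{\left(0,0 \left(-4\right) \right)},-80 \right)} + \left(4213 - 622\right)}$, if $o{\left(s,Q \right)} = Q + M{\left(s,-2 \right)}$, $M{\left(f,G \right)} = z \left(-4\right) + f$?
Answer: $\frac{1}{3518} \approx 0.00028425$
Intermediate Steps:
$M{\left(f,G \right)} = 8 + f$ ($M{\left(f,G \right)} = \left(-2\right) \left(-4\right) + f = 8 + f$)
$O{\left(b,U \right)} = -1$ ($O{\left(b,U \right)} = -3 - -2 = -3 + 2 = -1$)
$o{\left(s,Q \right)} = 8 + Q + s$ ($o{\left(s,Q \right)} = Q + \left(8 + s\right) = 8 + Q + s$)
$\frac{1}{o{\left(O{\left(0,0 \left(-4\right) \right)},-80 \right)} + \left(4213 - 622\right)} = \frac{1}{\left(8 - 80 - 1\right) + \left(4213 - 622\right)} = \frac{1}{-73 + 3591} = \frac{1}{3518}$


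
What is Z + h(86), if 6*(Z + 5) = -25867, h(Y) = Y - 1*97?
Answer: -25963/6 ≈ -4327.2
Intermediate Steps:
h(Y) = -97 + Y (h(Y) = Y - 97 = -97 + Y)
Z = -25897/6 (Z = -5 + (1/6)*(-25867) = -5 - 25867/6 = -25897/6 ≈ -4316.2)
Z + h(86) = -25897/6 + (-97 + 86) = -25897/6 - 11 = -25963/6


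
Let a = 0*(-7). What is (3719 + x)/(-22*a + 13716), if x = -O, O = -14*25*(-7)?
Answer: 47/508 ≈ 0.092520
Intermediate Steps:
a = 0
O = 2450 (O = -350*(-7) = 2450)
x = -2450 (x = -1*2450 = -2450)
(3719 + x)/(-22*a + 13716) = (3719 - 2450)/(-22*0 + 13716) = 1269/(0 + 13716) = 1269/13716 = 1269*(1/13716) = 47/508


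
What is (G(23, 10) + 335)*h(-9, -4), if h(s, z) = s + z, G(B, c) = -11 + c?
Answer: -4342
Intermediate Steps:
(G(23, 10) + 335)*h(-9, -4) = ((-11 + 10) + 335)*(-9 - 4) = (-1 + 335)*(-13) = 334*(-13) = -4342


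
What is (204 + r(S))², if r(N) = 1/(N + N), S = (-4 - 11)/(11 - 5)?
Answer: 1038361/25 ≈ 41534.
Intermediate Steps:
S = -5/2 (S = -15/6 = -15*⅙ = -5/2 ≈ -2.5000)
r(N) = 1/(2*N)
(204 + r(S))² = (204 + 1/(2*(-5/2)))² = (204 + (½)*(-⅖))² = (204 - ⅕)² = (1019/5)² = 1038361/25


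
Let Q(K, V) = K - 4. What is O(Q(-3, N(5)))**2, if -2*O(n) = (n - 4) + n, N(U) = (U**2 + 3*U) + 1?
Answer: 81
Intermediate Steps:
N(U) = 1 + U**2 + 3*U
Q(K, V) = -4 + K
O(n) = 2 - n (O(n) = -((n - 4) + n)/2 = -((-4 + n) + n)/2 = -(-4 + 2*n)/2 = 2 - n)
O(Q(-3, N(5)))**2 = (2 - (-4 - 3))**2 = (2 - 1*(-7))**2 = (2 + 7)**2 = 9**2 = 81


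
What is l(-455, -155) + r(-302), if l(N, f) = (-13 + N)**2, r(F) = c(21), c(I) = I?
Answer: 219045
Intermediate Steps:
r(F) = 21
l(-455, -155) + r(-302) = (-13 - 455)**2 + 21 = (-468)**2 + 21 = 219024 + 21 = 219045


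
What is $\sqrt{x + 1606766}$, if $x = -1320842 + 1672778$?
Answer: $\sqrt{1958702} \approx 1399.5$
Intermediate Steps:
$x = 351936$
$\sqrt{x + 1606766} = \sqrt{351936 + 1606766} = \sqrt{1958702}$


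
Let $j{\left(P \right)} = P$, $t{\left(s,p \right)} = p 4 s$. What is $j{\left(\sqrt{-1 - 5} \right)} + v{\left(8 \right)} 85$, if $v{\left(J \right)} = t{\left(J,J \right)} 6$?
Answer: $130560 + i \sqrt{6} \approx 1.3056 \cdot 10^{5} + 2.4495 i$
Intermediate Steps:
$t{\left(s,p \right)} = 4 p s$
$v{\left(J \right)} = 24 J^{2}$ ($v{\left(J \right)} = 4 J J 6 = 4 J^{2} \cdot 6 = 24 J^{2}$)
$j{\left(\sqrt{-1 - 5} \right)} + v{\left(8 \right)} 85 = \sqrt{-1 - 5} + 24 \cdot 8^{2} \cdot 85 = \sqrt{-6} + 24 \cdot 64 \cdot 85 = i \sqrt{6} + 1536 \cdot 85 = i \sqrt{6} + 130560 = 130560 + i \sqrt{6}$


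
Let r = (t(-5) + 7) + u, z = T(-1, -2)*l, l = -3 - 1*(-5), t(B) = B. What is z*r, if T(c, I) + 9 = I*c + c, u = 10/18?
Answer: -368/9 ≈ -40.889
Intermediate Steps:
u = 5/9 (u = 10*(1/18) = 5/9 ≈ 0.55556)
l = 2 (l = -3 + 5 = 2)
T(c, I) = -9 + c + I*c (T(c, I) = -9 + (I*c + c) = -9 + (c + I*c) = -9 + c + I*c)
z = -16 (z = (-9 - 1 - 2*(-1))*2 = (-9 - 1 + 2)*2 = -8*2 = -16)
r = 23/9 (r = (-5 + 7) + 5/9 = 2 + 5/9 = 23/9 ≈ 2.5556)
z*r = -16*23/9 = -368/9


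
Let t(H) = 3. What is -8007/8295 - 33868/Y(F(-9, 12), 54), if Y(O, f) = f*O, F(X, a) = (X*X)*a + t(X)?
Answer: -23416787/14557725 ≈ -1.6085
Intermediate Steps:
F(X, a) = 3 + a*X**2 (F(X, a) = (X*X)*a + 3 = X**2*a + 3 = a*X**2 + 3 = 3 + a*X**2)
Y(O, f) = O*f
-8007/8295 - 33868/Y(F(-9, 12), 54) = -8007/8295 - 33868*1/(54*(3 + 12*(-9)**2)) = -8007*1/8295 - 33868*1/(54*(3 + 12*81)) = -2669/2765 - 33868*1/(54*(3 + 972)) = -2669/2765 - 33868/(975*54) = -2669/2765 - 33868/52650 = -2669/2765 - 33868*1/52650 = -2669/2765 - 16934/26325 = -23416787/14557725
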